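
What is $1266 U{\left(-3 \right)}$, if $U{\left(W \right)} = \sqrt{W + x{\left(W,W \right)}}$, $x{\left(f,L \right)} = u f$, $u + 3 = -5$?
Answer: $1266 \sqrt{21} \approx 5801.5$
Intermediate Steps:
$u = -8$ ($u = -3 - 5 = -8$)
$x{\left(f,L \right)} = - 8 f$
$U{\left(W \right)} = \sqrt{7} \sqrt{- W}$ ($U{\left(W \right)} = \sqrt{W - 8 W} = \sqrt{- 7 W} = \sqrt{7} \sqrt{- W}$)
$1266 U{\left(-3 \right)} = 1266 \sqrt{7} \sqrt{\left(-1\right) \left(-3\right)} = 1266 \sqrt{7} \sqrt{3} = 1266 \sqrt{21}$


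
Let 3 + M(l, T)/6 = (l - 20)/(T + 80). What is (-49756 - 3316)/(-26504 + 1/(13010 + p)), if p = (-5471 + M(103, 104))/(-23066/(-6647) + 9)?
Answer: 55296698486052/27615007768225 ≈ 2.0024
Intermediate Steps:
M(l, T) = -18 + 6*(-20 + l)/(80 + T) (M(l, T) = -18 + 6*((l - 20)/(T + 80)) = -18 + 6*((-20 + l)/(80 + T)) = -18 + 6*(-20 + l)/(80 + T))
p = -145869571/331556 (p = (-5471 + 6*(-260 + 103 - 3*104)/(80 + 104))/(-23066/(-6647) + 9) = (-5471 + 6*(-260 + 103 - 312)/184)/(-23066*(-1/6647) + 9) = (-5471 + 6*(1/184)*(-469))/(23066/6647 + 9) = (-5471 - 1407/92)/(82889/6647) = -504739/92*6647/82889 = -145869571/331556 ≈ -439.95)
(-49756 - 3316)/(-26504 + 1/(13010 + p)) = (-49756 - 3316)/(-26504 + 1/(13010 - 145869571/331556)) = -53072/(-26504 + 1/(4167673989/331556)) = -53072/(-26504 + 331556/4167673989) = -53072/(-110460031072900/4167673989) = -53072*(-4167673989/110460031072900) = 55296698486052/27615007768225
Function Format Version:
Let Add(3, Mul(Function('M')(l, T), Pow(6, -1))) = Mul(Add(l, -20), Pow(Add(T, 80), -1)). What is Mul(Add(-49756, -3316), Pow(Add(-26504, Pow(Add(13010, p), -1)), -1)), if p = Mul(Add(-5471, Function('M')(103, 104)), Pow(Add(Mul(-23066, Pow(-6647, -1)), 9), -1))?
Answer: Rational(55296698486052, 27615007768225) ≈ 2.0024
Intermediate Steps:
Function('M')(l, T) = Add(-18, Mul(6, Pow(Add(80, T), -1), Add(-20, l))) (Function('M')(l, T) = Add(-18, Mul(6, Mul(Add(l, -20), Pow(Add(T, 80), -1)))) = Add(-18, Mul(6, Mul(Add(-20, l), Pow(Add(80, T), -1)))) = Add(-18, Mul(6, Mul(Pow(Add(80, T), -1), Add(-20, l)))) = Add(-18, Mul(6, Pow(Add(80, T), -1), Add(-20, l))))
p = Rational(-145869571, 331556) (p = Mul(Add(-5471, Mul(6, Pow(Add(80, 104), -1), Add(-260, 103, Mul(-3, 104)))), Pow(Add(Mul(-23066, Pow(-6647, -1)), 9), -1)) = Mul(Add(-5471, Mul(6, Pow(184, -1), Add(-260, 103, -312))), Pow(Add(Mul(-23066, Rational(-1, 6647)), 9), -1)) = Mul(Add(-5471, Mul(6, Rational(1, 184), -469)), Pow(Add(Rational(23066, 6647), 9), -1)) = Mul(Add(-5471, Rational(-1407, 92)), Pow(Rational(82889, 6647), -1)) = Mul(Rational(-504739, 92), Rational(6647, 82889)) = Rational(-145869571, 331556) ≈ -439.95)
Mul(Add(-49756, -3316), Pow(Add(-26504, Pow(Add(13010, p), -1)), -1)) = Mul(Add(-49756, -3316), Pow(Add(-26504, Pow(Add(13010, Rational(-145869571, 331556)), -1)), -1)) = Mul(-53072, Pow(Add(-26504, Pow(Rational(4167673989, 331556), -1)), -1)) = Mul(-53072, Pow(Add(-26504, Rational(331556, 4167673989)), -1)) = Mul(-53072, Pow(Rational(-110460031072900, 4167673989), -1)) = Mul(-53072, Rational(-4167673989, 110460031072900)) = Rational(55296698486052, 27615007768225)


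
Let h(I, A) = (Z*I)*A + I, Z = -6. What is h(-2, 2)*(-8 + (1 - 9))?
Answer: -352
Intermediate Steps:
h(I, A) = I - 6*A*I (h(I, A) = (-6*I)*A + I = -6*A*I + I = I - 6*A*I)
h(-2, 2)*(-8 + (1 - 9)) = (-2*(1 - 6*2))*(-8 + (1 - 9)) = (-2*(1 - 12))*(-8 - 8) = -2*(-11)*(-16) = 22*(-16) = -352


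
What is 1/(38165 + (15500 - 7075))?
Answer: 1/46590 ≈ 2.1464e-5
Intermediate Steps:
1/(38165 + (15500 - 7075)) = 1/(38165 + 8425) = 1/46590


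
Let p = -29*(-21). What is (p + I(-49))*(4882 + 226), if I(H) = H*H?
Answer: 15375080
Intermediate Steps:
I(H) = H²
p = 609 (p = -1*(-609) = 609)
(p + I(-49))*(4882 + 226) = (609 + (-49)²)*(4882 + 226) = (609 + 2401)*5108 = 3010*5108 = 15375080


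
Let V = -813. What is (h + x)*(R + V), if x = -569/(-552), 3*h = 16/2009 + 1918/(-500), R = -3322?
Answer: 28111323629/27724200 ≈ 1014.0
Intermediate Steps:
h = -640877/502250 (h = (16/2009 + 1918/(-500))/3 = (16*(1/2009) + 1918*(-1/500))/3 = (16/2009 - 959/250)/3 = (1/3)*(-1922631/502250) = -640877/502250 ≈ -1.2760)
x = 569/552 (x = -569*(-1/552) = 569/552 ≈ 1.0308)
(h + x)*(R + V) = (-640877/502250 + 569/552)*(-3322 - 813) = -33991927/138621000*(-4135) = 28111323629/27724200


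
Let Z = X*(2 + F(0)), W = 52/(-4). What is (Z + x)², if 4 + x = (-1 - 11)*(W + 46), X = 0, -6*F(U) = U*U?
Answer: 160000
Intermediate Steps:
F(U) = -U²/6 (F(U) = -U*U/6 = -U²/6)
W = -13 (W = 52*(-¼) = -13)
Z = 0 (Z = 0*(2 - ⅙*0²) = 0*(2 - ⅙*0) = 0*(2 + 0) = 0*2 = 0)
x = -400 (x = -4 + (-1 - 11)*(-13 + 46) = -4 - 12*33 = -4 - 396 = -400)
(Z + x)² = (0 - 400)² = (-400)² = 160000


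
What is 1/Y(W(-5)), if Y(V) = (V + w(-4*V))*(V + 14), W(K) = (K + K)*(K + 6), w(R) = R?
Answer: 1/120 ≈ 0.0083333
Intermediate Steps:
W(K) = 2*K*(6 + K) (W(K) = (2*K)*(6 + K) = 2*K*(6 + K))
Y(V) = -3*V*(14 + V) (Y(V) = (V - 4*V)*(V + 14) = (-3*V)*(14 + V) = -3*V*(14 + V))
1/Y(W(-5)) = 1/(3*(2*(-5)*(6 - 5))*(-14 - 2*(-5)*(6 - 5))) = 1/(3*(2*(-5)*1)*(-14 - 2*(-5))) = 1/(3*(-10)*(-14 - 1*(-10))) = 1/(3*(-10)*(-14 + 10)) = 1/(3*(-10)*(-4)) = 1/120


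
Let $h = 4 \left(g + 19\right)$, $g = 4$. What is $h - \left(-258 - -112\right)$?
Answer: $238$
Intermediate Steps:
$h = 92$ ($h = 4 \left(4 + 19\right) = 4 \cdot 23 = 92$)
$h - \left(-258 - -112\right) = 92 - \left(-258 - -112\right) = 92 - \left(-258 + \left(130 - 18\right)\right) = 92 - \left(-258 + 112\right) = 92 - -146 = 92 + 146 = 238$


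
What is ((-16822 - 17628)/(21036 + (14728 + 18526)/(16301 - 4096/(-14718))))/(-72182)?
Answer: 2066330068075/91084537206604458 ≈ 2.2686e-5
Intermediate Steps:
((-16822 - 17628)/(21036 + (14728 + 18526)/(16301 - 4096/(-14718))))/(-72182) = -34450/(21036 + 33254/(16301 - 4096*(-1/14718)))*(-1/72182) = -34450/(21036 + 33254/(16301 + 2048/7359))*(-1/72182) = -34450/(21036 + 33254/(119961107/7359))*(-1/72182) = -34450/(21036 + 33254*(7359/119961107))*(-1/72182) = -34450/(21036 + 244716186/119961107)*(-1/72182) = -34450/2523746563038/119961107*(-1/72182) = -34450*119961107/2523746563038*(-1/72182) = -2066330068075/1261873281519*(-1/72182) = 2066330068075/91084537206604458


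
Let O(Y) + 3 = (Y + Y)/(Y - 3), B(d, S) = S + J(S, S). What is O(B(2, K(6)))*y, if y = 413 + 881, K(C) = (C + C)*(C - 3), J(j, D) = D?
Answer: -27174/23 ≈ -1181.5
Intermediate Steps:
K(C) = 2*C*(-3 + C) (K(C) = (2*C)*(-3 + C) = 2*C*(-3 + C))
B(d, S) = 2*S (B(d, S) = S + S = 2*S)
y = 1294
O(Y) = -3 + 2*Y/(-3 + Y) (O(Y) = -3 + (Y + Y)/(Y - 3) = -3 + (2*Y)/(-3 + Y) = -3 + 2*Y/(-3 + Y))
O(B(2, K(6)))*y = ((9 - 2*2*6*(-3 + 6))/(-3 + 2*(2*6*(-3 + 6))))*1294 = ((9 - 2*2*6*3)/(-3 + 2*(2*6*3)))*1294 = ((9 - 2*36)/(-3 + 2*36))*1294 = ((9 - 1*72)/(-3 + 72))*1294 = ((9 - 72)/69)*1294 = ((1/69)*(-63))*1294 = -21/23*1294 = -27174/23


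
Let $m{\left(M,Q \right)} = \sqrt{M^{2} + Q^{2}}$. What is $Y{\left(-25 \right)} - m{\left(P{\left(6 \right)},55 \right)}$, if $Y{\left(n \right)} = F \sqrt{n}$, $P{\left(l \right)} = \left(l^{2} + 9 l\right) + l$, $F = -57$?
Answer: $- \sqrt{12241} - 285 i \approx -110.64 - 285.0 i$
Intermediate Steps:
$P{\left(l \right)} = l^{2} + 10 l$
$Y{\left(n \right)} = - 57 \sqrt{n}$
$Y{\left(-25 \right)} - m{\left(P{\left(6 \right)},55 \right)} = - 57 \sqrt{-25} - \sqrt{\left(6 \left(10 + 6\right)\right)^{2} + 55^{2}} = - 57 \cdot 5 i - \sqrt{\left(6 \cdot 16\right)^{2} + 3025} = - 285 i - \sqrt{96^{2} + 3025} = - 285 i - \sqrt{9216 + 3025} = - 285 i - \sqrt{12241} = - \sqrt{12241} - 285 i$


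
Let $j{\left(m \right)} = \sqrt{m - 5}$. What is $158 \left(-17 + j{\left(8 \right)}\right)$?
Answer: $-2686 + 158 \sqrt{3} \approx -2412.3$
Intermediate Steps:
$j{\left(m \right)} = \sqrt{-5 + m}$
$158 \left(-17 + j{\left(8 \right)}\right) = 158 \left(-17 + \sqrt{-5 + 8}\right) = 158 \left(-17 + \sqrt{3}\right) = -2686 + 158 \sqrt{3}$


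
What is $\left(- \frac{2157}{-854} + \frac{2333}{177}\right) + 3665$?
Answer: $\frac{556368241}{151158} \approx 3680.7$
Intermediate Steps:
$\left(- \frac{2157}{-854} + \frac{2333}{177}\right) + 3665 = \left(\left(-2157\right) \left(- \frac{1}{854}\right) + 2333 \cdot \frac{1}{177}\right) + 3665 = \left(\frac{2157}{854} + \frac{2333}{177}\right) + 3665 = \frac{2374171}{151158} + 3665 = \frac{556368241}{151158}$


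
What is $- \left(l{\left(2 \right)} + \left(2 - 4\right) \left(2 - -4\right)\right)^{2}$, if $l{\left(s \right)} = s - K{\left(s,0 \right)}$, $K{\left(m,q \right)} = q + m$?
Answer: $-144$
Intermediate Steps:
$K{\left(m,q \right)} = m + q$
$l{\left(s \right)} = 0$ ($l{\left(s \right)} = s - \left(s + 0\right) = s - s = 0$)
$- \left(l{\left(2 \right)} + \left(2 - 4\right) \left(2 - -4\right)\right)^{2} = - \left(0 + \left(2 - 4\right) \left(2 - -4\right)\right)^{2} = - \left(0 + \left(2 - 4\right) \left(2 + 4\right)\right)^{2} = - \left(0 - 12\right)^{2} = - \left(-12\right)^{2} = \left(-1\right) 144 = -144$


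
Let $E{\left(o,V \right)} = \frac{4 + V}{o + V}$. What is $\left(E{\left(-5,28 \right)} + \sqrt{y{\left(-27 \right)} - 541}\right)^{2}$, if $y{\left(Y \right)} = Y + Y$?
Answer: $- \frac{313731}{529} + \frac{64 i \sqrt{595}}{23} \approx -593.06 + 67.875 i$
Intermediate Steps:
$y{\left(Y \right)} = 2 Y$
$E{\left(o,V \right)} = \frac{4 + V}{V + o}$
$\left(E{\left(-5,28 \right)} + \sqrt{y{\left(-27 \right)} - 541}\right)^{2} = \left(\frac{4 + 28}{28 - 5} + \sqrt{2 \left(-27\right) - 541}\right)^{2} = \left(\frac{1}{23} \cdot 32 + \sqrt{-54 - 541}\right)^{2} = \left(\frac{1}{23} \cdot 32 + \sqrt{-595}\right)^{2} = \left(\frac{32}{23} + i \sqrt{595}\right)^{2}$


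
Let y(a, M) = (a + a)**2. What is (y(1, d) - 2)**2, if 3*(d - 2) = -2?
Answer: 4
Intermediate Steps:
d = 4/3 (d = 2 + (1/3)*(-2) = 2 - 2/3 = 4/3 ≈ 1.3333)
y(a, M) = 4*a**2 (y(a, M) = (2*a)**2 = 4*a**2)
(y(1, d) - 2)**2 = (4*1**2 - 2)**2 = (4*1 - 2)**2 = (4 - 2)**2 = 2**2 = 4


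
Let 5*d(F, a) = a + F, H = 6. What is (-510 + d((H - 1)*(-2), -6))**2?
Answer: 6584356/25 ≈ 2.6337e+5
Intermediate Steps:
d(F, a) = F/5 + a/5 (d(F, a) = (a + F)/5 = (F + a)/5 = F/5 + a/5)
(-510 + d((H - 1)*(-2), -6))**2 = (-510 + (((6 - 1)*(-2))/5 + (1/5)*(-6)))**2 = (-510 + ((5*(-2))/5 - 6/5))**2 = (-510 + ((1/5)*(-10) - 6/5))**2 = (-510 + (-2 - 6/5))**2 = (-510 - 16/5)**2 = (-2566/5)**2 = 6584356/25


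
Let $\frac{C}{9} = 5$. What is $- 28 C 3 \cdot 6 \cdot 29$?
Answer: $-657720$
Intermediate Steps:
$C = 45$ ($C = 9 \cdot 5 = 45$)
$- 28 C 3 \cdot 6 \cdot 29 = - 28 \cdot 45 \cdot 3 \cdot 6 \cdot 29 = - 28 \cdot 135 \cdot 6 \cdot 29 = \left(-28\right) 810 \cdot 29 = \left(-22680\right) 29 = -657720$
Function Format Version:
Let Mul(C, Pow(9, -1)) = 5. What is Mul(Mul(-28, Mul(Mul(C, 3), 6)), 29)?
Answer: -657720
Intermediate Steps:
C = 45 (C = Mul(9, 5) = 45)
Mul(Mul(-28, Mul(Mul(C, 3), 6)), 29) = Mul(Mul(-28, Mul(Mul(45, 3), 6)), 29) = Mul(Mul(-28, Mul(135, 6)), 29) = Mul(Mul(-28, 810), 29) = Mul(-22680, 29) = -657720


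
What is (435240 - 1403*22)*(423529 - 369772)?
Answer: 21737933118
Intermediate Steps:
(435240 - 1403*22)*(423529 - 369772) = (435240 - 30866)*53757 = 404374*53757 = 21737933118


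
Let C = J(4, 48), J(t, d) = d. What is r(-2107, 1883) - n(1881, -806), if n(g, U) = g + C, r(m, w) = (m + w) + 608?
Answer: -1545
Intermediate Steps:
r(m, w) = 608 + m + w
C = 48
n(g, U) = 48 + g (n(g, U) = g + 48 = 48 + g)
r(-2107, 1883) - n(1881, -806) = (608 - 2107 + 1883) - (48 + 1881) = 384 - 1*1929 = 384 - 1929 = -1545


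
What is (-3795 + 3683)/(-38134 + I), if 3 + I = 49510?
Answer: -112/11373 ≈ -0.0098479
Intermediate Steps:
I = 49507 (I = -3 + 49510 = 49507)
(-3795 + 3683)/(-38134 + I) = (-3795 + 3683)/(-38134 + 49507) = -112/11373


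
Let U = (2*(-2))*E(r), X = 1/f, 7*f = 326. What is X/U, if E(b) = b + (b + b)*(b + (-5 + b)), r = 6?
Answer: -7/117360 ≈ -5.9646e-5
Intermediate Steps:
f = 326/7 (f = (⅐)*326 = 326/7 ≈ 46.571)
E(b) = b + 2*b*(-5 + 2*b) (E(b) = b + (2*b)*(-5 + 2*b) = b + 2*b*(-5 + 2*b))
X = 7/326 (X = 1/(326/7) = 7/326 ≈ 0.021472)
U = -360 (U = (2*(-2))*(6*(-9 + 4*6)) = -24*(-9 + 24) = -24*15 = -4*90 = -360)
X/U = (7/326)/(-360) = (7/326)*(-1/360) = -7/117360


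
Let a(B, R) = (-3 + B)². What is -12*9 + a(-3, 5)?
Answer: -72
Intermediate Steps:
-12*9 + a(-3, 5) = -12*9 + (-3 - 3)² = -108 + (-6)² = -108 + 36 = -72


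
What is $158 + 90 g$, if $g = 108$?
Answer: $9878$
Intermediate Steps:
$158 + 90 g = 158 + 90 \cdot 108 = 158 + 9720 = 9878$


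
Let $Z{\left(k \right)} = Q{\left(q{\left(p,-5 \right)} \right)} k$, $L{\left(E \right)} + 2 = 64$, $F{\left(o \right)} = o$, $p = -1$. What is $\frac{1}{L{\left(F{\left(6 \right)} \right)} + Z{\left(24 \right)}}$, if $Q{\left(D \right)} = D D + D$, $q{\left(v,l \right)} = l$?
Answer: $\frac{1}{542} \approx 0.001845$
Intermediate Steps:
$L{\left(E \right)} = 62$ ($L{\left(E \right)} = -2 + 64 = 62$)
$Q{\left(D \right)} = D + D^{2}$ ($Q{\left(D \right)} = D^{2} + D = D + D^{2}$)
$Z{\left(k \right)} = 20 k$ ($Z{\left(k \right)} = - 5 \left(1 - 5\right) k = \left(-5\right) \left(-4\right) k = 20 k$)
$\frac{1}{L{\left(F{\left(6 \right)} \right)} + Z{\left(24 \right)}} = \frac{1}{62 + 20 \cdot 24} = \frac{1}{62 + 480} = \frac{1}{542}$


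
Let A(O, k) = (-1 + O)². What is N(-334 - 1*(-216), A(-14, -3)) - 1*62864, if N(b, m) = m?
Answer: -62639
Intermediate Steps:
N(-334 - 1*(-216), A(-14, -3)) - 1*62864 = (-1 - 14)² - 1*62864 = (-15)² - 62864 = 225 - 62864 = -62639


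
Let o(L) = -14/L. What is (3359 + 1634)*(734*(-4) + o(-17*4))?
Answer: -498386281/34 ≈ -1.4658e+7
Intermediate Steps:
(3359 + 1634)*(734*(-4) + o(-17*4)) = (3359 + 1634)*(734*(-4) - 14/((-17*4))) = 4993*(-2936 - 14/(-68)) = 4993*(-2936 - 14*(-1/68)) = 4993*(-2936 + 7/34) = 4993*(-99817/34) = -498386281/34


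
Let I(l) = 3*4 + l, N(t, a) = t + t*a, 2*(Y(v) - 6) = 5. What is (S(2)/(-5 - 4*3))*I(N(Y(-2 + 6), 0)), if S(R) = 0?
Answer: 0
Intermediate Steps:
Y(v) = 17/2 (Y(v) = 6 + (½)*5 = 6 + 5/2 = 17/2)
N(t, a) = t + a*t
I(l) = 12 + l
(S(2)/(-5 - 4*3))*I(N(Y(-2 + 6), 0)) = (0/(-5 - 4*3))*(12 + 17*(1 + 0)/2) = (0/(-5 - 12))*(12 + (17/2)*1) = (0/(-17))*(12 + 17/2) = (0*(-1/17))*(41/2) = 0*(41/2) = 0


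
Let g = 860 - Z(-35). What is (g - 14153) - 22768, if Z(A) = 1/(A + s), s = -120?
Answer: -5589454/155 ≈ -36061.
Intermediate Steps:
Z(A) = 1/(-120 + A) (Z(A) = 1/(A - 120) = 1/(-120 + A))
g = 133301/155 (g = 860 - 1/(-120 - 35) = 860 - 1/(-155) = 860 - 1*(-1/155) = 860 + 1/155 = 133301/155 ≈ 860.01)
(g - 14153) - 22768 = (133301/155 - 14153) - 22768 = -2060414/155 - 22768 = -5589454/155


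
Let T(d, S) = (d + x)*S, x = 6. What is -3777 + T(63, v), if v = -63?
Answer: -8124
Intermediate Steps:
T(d, S) = S*(6 + d) (T(d, S) = (d + 6)*S = (6 + d)*S = S*(6 + d))
-3777 + T(63, v) = -3777 - 63*(6 + 63) = -3777 - 63*69 = -3777 - 4347 = -8124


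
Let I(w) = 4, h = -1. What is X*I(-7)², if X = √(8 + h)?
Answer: 16*√7 ≈ 42.332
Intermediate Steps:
X = √7 (X = √(8 - 1) = √7 ≈ 2.6458)
X*I(-7)² = √7*4² = √7*16 = 16*√7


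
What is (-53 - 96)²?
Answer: 22201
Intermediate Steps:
(-53 - 96)² = (-149)² = 22201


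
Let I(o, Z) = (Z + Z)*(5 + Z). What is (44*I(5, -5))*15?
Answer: 0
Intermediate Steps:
I(o, Z) = 2*Z*(5 + Z) (I(o, Z) = (2*Z)*(5 + Z) = 2*Z*(5 + Z))
(44*I(5, -5))*15 = (44*(2*(-5)*(5 - 5)))*15 = (44*(2*(-5)*0))*15 = (44*0)*15 = 0*15 = 0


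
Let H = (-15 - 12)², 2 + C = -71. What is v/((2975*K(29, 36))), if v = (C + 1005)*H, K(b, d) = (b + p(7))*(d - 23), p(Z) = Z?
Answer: 18873/38675 ≈ 0.48799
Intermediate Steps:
C = -73 (C = -2 - 71 = -73)
H = 729 (H = (-27)² = 729)
K(b, d) = (-23 + d)*(7 + b) (K(b, d) = (b + 7)*(d - 23) = (7 + b)*(-23 + d) = (-23 + d)*(7 + b))
v = 679428 (v = (-73 + 1005)*729 = 932*729 = 679428)
v/((2975*K(29, 36))) = 679428/((2975*(-161 - 23*29 + 7*36 + 29*36))) = 679428/((2975*(-161 - 667 + 252 + 1044))) = 679428/((2975*468)) = 679428/1392300 = 679428*(1/1392300) = 18873/38675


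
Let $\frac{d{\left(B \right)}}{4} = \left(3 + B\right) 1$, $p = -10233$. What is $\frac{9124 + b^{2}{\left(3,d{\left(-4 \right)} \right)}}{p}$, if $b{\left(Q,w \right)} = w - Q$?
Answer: $- \frac{9173}{10233} \approx -0.89641$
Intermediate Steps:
$d{\left(B \right)} = 12 + 4 B$ ($d{\left(B \right)} = 4 \left(3 + B\right) 1 = 4 \left(3 + B\right) = 12 + 4 B$)
$\frac{9124 + b^{2}{\left(3,d{\left(-4 \right)} \right)}}{p} = \frac{9124 + \left(\left(12 + 4 \left(-4\right)\right) - 3\right)^{2}}{-10233} = \left(9124 + \left(\left(12 - 16\right) - 3\right)^{2}\right) \left(- \frac{1}{10233}\right) = \left(9124 + \left(-4 - 3\right)^{2}\right) \left(- \frac{1}{10233}\right) = \left(9124 + \left(-7\right)^{2}\right) \left(- \frac{1}{10233}\right) = \left(9124 + 49\right) \left(- \frac{1}{10233}\right) = 9173 \left(- \frac{1}{10233}\right) = - \frac{9173}{10233}$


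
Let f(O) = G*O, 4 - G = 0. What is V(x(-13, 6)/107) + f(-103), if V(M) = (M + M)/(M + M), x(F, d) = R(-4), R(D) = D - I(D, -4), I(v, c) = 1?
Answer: -411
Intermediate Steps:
G = 4 (G = 4 - 1*0 = 4 + 0 = 4)
f(O) = 4*O
R(D) = -1 + D (R(D) = D - 1*1 = D - 1 = -1 + D)
x(F, d) = -5 (x(F, d) = -1 - 4 = -5)
V(M) = 1 (V(M) = (2*M)/((2*M)) = (2*M)*(1/(2*M)) = 1)
V(x(-13, 6)/107) + f(-103) = 1 + 4*(-103) = 1 - 412 = -411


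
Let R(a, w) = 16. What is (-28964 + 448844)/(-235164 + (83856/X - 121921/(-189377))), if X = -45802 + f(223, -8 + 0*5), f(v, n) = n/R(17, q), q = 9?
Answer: -809336432232200/453290829392351 ≈ -1.7855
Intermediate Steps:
f(v, n) = n/16
X = -91605/2 (X = -45802 + (-8 + 0*5)/16 = -45802 + (-8 + 0)/16 = -45802 + (1/16)*(-8) = -45802 - ½ = -91605/2 ≈ -45803.)
(-28964 + 448844)/(-235164 + (83856/X - 121921/(-189377))) = (-28964 + 448844)/(-235164 + (83856/(-91605/2) - 121921/(-189377))) = 419880/(-235164 + (83856*(-2/91605) - 121921*(-1/189377))) = 419880/(-235164 + (-55904/30535 + 121921/189377)) = 419880/(-235164 - 6864074073/5782626695) = 419880/(-1359872488177053/5782626695) = 419880*(-5782626695/1359872488177053) = -809336432232200/453290829392351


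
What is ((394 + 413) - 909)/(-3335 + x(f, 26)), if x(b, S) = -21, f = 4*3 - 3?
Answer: 51/1678 ≈ 0.030393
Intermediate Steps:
f = 9 (f = 12 - 3 = 9)
((394 + 413) - 909)/(-3335 + x(f, 26)) = ((394 + 413) - 909)/(-3335 - 21) = (807 - 909)/(-3356) = -102*(-1/3356) = 51/1678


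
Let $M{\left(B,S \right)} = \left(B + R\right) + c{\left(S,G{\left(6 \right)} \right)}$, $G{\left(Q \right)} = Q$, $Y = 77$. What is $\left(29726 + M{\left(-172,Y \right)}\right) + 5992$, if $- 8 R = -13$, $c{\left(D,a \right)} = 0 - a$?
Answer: $\frac{284333}{8} \approx 35542.0$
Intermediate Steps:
$c{\left(D,a \right)} = - a$
$R = \frac{13}{8}$ ($R = \left(- \frac{1}{8}\right) \left(-13\right) = \frac{13}{8} \approx 1.625$)
$M{\left(B,S \right)} = - \frac{35}{8} + B$ ($M{\left(B,S \right)} = \left(B + \frac{13}{8}\right) - 6 = \left(\frac{13}{8} + B\right) - 6 = - \frac{35}{8} + B$)
$\left(29726 + M{\left(-172,Y \right)}\right) + 5992 = \left(29726 - \frac{1411}{8}\right) + 5992 = \frac{236397}{8} + 5992 = \frac{284333}{8}$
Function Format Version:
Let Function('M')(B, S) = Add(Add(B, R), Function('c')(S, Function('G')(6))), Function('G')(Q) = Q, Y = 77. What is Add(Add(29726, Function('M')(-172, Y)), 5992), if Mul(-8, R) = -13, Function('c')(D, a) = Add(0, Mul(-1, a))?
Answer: Rational(284333, 8) ≈ 35542.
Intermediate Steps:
Function('c')(D, a) = Mul(-1, a)
R = Rational(13, 8) (R = Mul(Rational(-1, 8), -13) = Rational(13, 8) ≈ 1.6250)
Function('M')(B, S) = Add(Rational(-35, 8), B) (Function('M')(B, S) = Add(Add(B, Rational(13, 8)), Mul(-1, 6)) = Add(Add(Rational(13, 8), B), -6) = Add(Rational(-35, 8), B))
Add(Add(29726, Function('M')(-172, Y)), 5992) = Add(Add(29726, Add(Rational(-35, 8), -172)), 5992) = Add(Add(29726, Rational(-1411, 8)), 5992) = Add(Rational(236397, 8), 5992) = Rational(284333, 8)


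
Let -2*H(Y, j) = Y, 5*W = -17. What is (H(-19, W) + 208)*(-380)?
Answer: -82650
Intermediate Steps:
W = -17/5 (W = (⅕)*(-17) = -17/5 ≈ -3.4000)
H(Y, j) = -Y/2
(H(-19, W) + 208)*(-380) = (-½*(-19) + 208)*(-380) = (19/2 + 208)*(-380) = (435/2)*(-380) = -82650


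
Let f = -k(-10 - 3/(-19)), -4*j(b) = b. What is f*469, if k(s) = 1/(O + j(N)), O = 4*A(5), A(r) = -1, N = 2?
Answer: 938/9 ≈ 104.22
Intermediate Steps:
j(b) = -b/4
O = -4 (O = 4*(-1) = -4)
k(s) = -2/9 (k(s) = 1/(-4 - ¼*2) = 1/(-4 - ½) = 1/(-9/2) = -2/9)
f = 2/9 (f = -1*(-2/9) = 2/9 ≈ 0.22222)
f*469 = (2/9)*469 = 938/9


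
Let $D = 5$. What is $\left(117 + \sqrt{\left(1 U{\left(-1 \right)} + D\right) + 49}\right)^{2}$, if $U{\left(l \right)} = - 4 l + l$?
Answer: $\left(117 + \sqrt{57}\right)^{2} \approx 15513.0$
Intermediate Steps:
$U{\left(l \right)} = - 3 l$
$\left(117 + \sqrt{\left(1 U{\left(-1 \right)} + D\right) + 49}\right)^{2} = \left(117 + \sqrt{\left(1 \left(\left(-3\right) \left(-1\right)\right) + 5\right) + 49}\right)^{2} = \left(117 + \sqrt{\left(1 \cdot 3 + 5\right) + 49}\right)^{2} = \left(117 + \sqrt{\left(3 + 5\right) + 49}\right)^{2} = \left(117 + \sqrt{8 + 49}\right)^{2} = \left(117 + \sqrt{57}\right)^{2}$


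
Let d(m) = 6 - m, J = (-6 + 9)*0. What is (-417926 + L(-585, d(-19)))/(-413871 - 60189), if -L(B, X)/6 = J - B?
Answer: 105359/118515 ≈ 0.88899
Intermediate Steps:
J = 0 (J = 3*0 = 0)
L(B, X) = 6*B (L(B, X) = -6*(0 - B) = -(-6)*B = 6*B)
(-417926 + L(-585, d(-19)))/(-413871 - 60189) = (-417926 + 6*(-585))/(-413871 - 60189) = (-417926 - 3510)/(-474060) = -421436*(-1/474060) = 105359/118515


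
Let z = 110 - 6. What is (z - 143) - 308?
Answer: -347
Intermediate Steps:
z = 104
(z - 143) - 308 = (104 - 143) - 308 = -39 - 308 = -347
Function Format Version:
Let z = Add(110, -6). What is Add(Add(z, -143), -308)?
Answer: -347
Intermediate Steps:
z = 104
Add(Add(z, -143), -308) = Add(Add(104, -143), -308) = Add(-39, -308) = -347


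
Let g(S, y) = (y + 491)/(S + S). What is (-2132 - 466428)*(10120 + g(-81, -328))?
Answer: -384049815560/81 ≈ -4.7414e+9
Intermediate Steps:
g(S, y) = (491 + y)/(2*S) (g(S, y) = (491 + y)/((2*S)) = (491 + y)*(1/(2*S)) = (491 + y)/(2*S))
(-2132 - 466428)*(10120 + g(-81, -328)) = (-2132 - 466428)*(10120 + (½)*(491 - 328)/(-81)) = -468560*(10120 + (½)*(-1/81)*163) = -468560*(10120 - 163/162) = -468560*1639277/162 = -384049815560/81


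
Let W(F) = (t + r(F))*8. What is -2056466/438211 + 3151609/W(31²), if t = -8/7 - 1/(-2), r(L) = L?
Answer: 9556891379013/23566987580 ≈ 405.52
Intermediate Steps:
t = -9/14 (t = -8*⅐ - 1*(-½) = -8/7 + ½ = -9/14 ≈ -0.64286)
W(F) = -36/7 + 8*F (W(F) = (-9/14 + F)*8 = -36/7 + 8*F)
-2056466/438211 + 3151609/W(31²) = -2056466/438211 + 3151609/(-36/7 + 8*31²) = -2056466*1/438211 + 3151609/(-36/7 + 8*961) = -2056466/438211 + 3151609/(-36/7 + 7688) = -2056466/438211 + 3151609/(53780/7) = -2056466/438211 + 3151609*(7/53780) = -2056466/438211 + 22061263/53780 = 9556891379013/23566987580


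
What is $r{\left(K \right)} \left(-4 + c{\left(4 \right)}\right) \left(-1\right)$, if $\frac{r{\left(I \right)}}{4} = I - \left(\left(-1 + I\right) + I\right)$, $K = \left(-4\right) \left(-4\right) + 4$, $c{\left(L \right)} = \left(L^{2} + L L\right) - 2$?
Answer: $1976$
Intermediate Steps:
$c{\left(L \right)} = -2 + 2 L^{2}$ ($c{\left(L \right)} = \left(L^{2} + L^{2}\right) - 2 = 2 L^{2} - 2 = -2 + 2 L^{2}$)
$K = 20$ ($K = 16 + 4 = 20$)
$r{\left(I \right)} = 4 - 4 I$ ($r{\left(I \right)} = 4 \left(I - \left(\left(-1 + I\right) + I\right)\right) = 4 \left(I - \left(-1 + 2 I\right)\right) = 4 \left(1 - I\right) = 4 - 4 I$)
$r{\left(K \right)} \left(-4 + c{\left(4 \right)}\right) \left(-1\right) = \left(4 - 80\right) \left(-4 - \left(2 - 2 \cdot 4^{2}\right)\right) \left(-1\right) = \left(4 - 80\right) \left(-4 + \left(-2 + 2 \cdot 16\right)\right) \left(-1\right) = - 76 \left(-4 + \left(-2 + 32\right)\right) \left(-1\right) = - 76 \left(-4 + 30\right) \left(-1\right) = - 76 \cdot 26 \left(-1\right) = \left(-76\right) \left(-26\right) = 1976$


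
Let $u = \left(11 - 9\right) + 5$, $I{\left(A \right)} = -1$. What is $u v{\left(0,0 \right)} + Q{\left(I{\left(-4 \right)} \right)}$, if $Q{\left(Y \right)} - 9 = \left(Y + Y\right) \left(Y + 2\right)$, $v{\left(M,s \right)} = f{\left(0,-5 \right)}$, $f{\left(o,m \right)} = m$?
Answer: $-28$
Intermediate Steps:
$v{\left(M,s \right)} = -5$
$Q{\left(Y \right)} = 9 + 2 Y \left(2 + Y\right)$ ($Q{\left(Y \right)} = 9 + \left(Y + Y\right) \left(Y + 2\right) = 9 + 2 Y \left(2 + Y\right)$)
$u = 7$ ($u = 2 + 5 = 7$)
$u v{\left(0,0 \right)} + Q{\left(I{\left(-4 \right)} \right)} = 7 \left(-5\right) + \left(9 + 2 \left(-1\right)^{2} + 4 \left(-1\right)\right) = -35 + \left(9 + 2 \cdot 1 - 4\right) = -35 + \left(9 + 2 - 4\right) = -35 + 7 = -28$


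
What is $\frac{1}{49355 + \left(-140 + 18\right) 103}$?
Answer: $\frac{1}{36789} \approx 2.7182 \cdot 10^{-5}$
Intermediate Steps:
$\frac{1}{49355 + \left(-140 + 18\right) 103} = \frac{1}{49355 - 12566} = \frac{1}{36789}$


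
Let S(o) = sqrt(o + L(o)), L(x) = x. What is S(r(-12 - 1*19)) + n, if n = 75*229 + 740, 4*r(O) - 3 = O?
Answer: 17915 + I*sqrt(14) ≈ 17915.0 + 3.7417*I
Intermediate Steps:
r(O) = 3/4 + O/4
S(o) = sqrt(2)*sqrt(o) (S(o) = sqrt(o + o) = sqrt(2*o) = sqrt(2)*sqrt(o))
n = 17915 (n = 17175 + 740 = 17915)
S(r(-12 - 1*19)) + n = sqrt(2)*sqrt(3/4 + (-12 - 1*19)/4) + 17915 = sqrt(2)*sqrt(3/4 + (-12 - 19)/4) + 17915 = sqrt(2)*sqrt(3/4 + (1/4)*(-31)) + 17915 = sqrt(2)*sqrt(3/4 - 31/4) + 17915 = sqrt(2)*sqrt(-7) + 17915 = sqrt(2)*(I*sqrt(7)) + 17915 = I*sqrt(14) + 17915 = 17915 + I*sqrt(14)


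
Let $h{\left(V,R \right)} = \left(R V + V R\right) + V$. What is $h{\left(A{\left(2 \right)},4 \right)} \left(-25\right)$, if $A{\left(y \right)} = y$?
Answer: $-450$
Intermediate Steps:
$h{\left(V,R \right)} = V + 2 R V$ ($h{\left(V,R \right)} = \left(R V + R V\right) + V = 2 R V + V = V + 2 R V$)
$h{\left(A{\left(2 \right)},4 \right)} \left(-25\right) = 2 \left(1 + 2 \cdot 4\right) \left(-25\right) = 2 \left(1 + 8\right) \left(-25\right) = 2 \cdot 9 \left(-25\right) = 18 \left(-25\right) = -450$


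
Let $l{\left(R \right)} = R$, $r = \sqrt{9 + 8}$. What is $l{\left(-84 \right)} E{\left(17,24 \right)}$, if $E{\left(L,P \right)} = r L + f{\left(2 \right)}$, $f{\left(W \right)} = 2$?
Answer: $-168 - 1428 \sqrt{17} \approx -6055.8$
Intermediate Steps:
$r = \sqrt{17} \approx 4.1231$
$E{\left(L,P \right)} = 2 + L \sqrt{17}$ ($E{\left(L,P \right)} = \sqrt{17} L + 2 = L \sqrt{17} + 2 = 2 + L \sqrt{17}$)
$l{\left(-84 \right)} E{\left(17,24 \right)} = - 84 \left(2 + 17 \sqrt{17}\right) = -168 - 1428 \sqrt{17}$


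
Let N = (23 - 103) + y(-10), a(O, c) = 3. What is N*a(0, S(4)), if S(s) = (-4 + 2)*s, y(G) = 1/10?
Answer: -2397/10 ≈ -239.70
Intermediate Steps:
y(G) = 1/10
S(s) = -2*s
N = -799/10 (N = (23 - 103) + 1/10 = -80 + 1/10 = -799/10 ≈ -79.900)
N*a(0, S(4)) = -799/10*3 = -2397/10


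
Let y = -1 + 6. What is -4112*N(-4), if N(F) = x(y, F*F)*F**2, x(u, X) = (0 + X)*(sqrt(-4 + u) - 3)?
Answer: 2105344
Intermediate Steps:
y = 5
x(u, X) = X*(-3 + sqrt(-4 + u))
N(F) = -2*F**4 (N(F) = ((F*F)*(-3 + sqrt(-4 + 5)))*F**2 = (F**2*(-3 + sqrt(1)))*F**2 = (F**2*(-3 + 1))*F**2 = (F**2*(-2))*F**2 = (-2*F**2)*F**2 = -2*F**4)
-4112*N(-4) = -(-8224)*(-4)**4 = -(-8224)*256 = -4112*(-512) = 2105344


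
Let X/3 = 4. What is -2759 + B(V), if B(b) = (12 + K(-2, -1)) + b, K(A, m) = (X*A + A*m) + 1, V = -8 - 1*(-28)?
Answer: -2748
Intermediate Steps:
X = 12 (X = 3*4 = 12)
V = 20 (V = -8 + 28 = 20)
K(A, m) = 1 + 12*A + A*m (K(A, m) = (12*A + A*m) + 1 = 1 + 12*A + A*m)
B(b) = -9 + b (B(b) = (12 + (1 + 12*(-2) - 2*(-1))) + b = (12 + (1 - 24 + 2)) + b = (12 - 21) + b = -9 + b)
-2759 + B(V) = -2759 + (-9 + 20) = -2759 + 11 = -2748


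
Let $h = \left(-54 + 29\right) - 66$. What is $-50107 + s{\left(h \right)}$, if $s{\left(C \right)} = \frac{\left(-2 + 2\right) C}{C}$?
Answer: $-50107$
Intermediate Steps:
$h = -91$ ($h = -25 - 66 = -91$)
$s{\left(C \right)} = 0$ ($s{\left(C \right)} = \frac{0 C}{C} = \frac{0}{C} = 0$)
$-50107 + s{\left(h \right)} = -50107 + 0 = -50107$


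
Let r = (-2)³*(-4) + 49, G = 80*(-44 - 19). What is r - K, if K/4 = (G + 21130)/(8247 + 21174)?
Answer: 2318741/29421 ≈ 78.813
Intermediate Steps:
G = -5040 (G = 80*(-63) = -5040)
r = 81 (r = -8*(-4) + 49 = 32 + 49 = 81)
K = 64360/29421 (K = 4*((-5040 + 21130)/(8247 + 21174)) = 4*(16090/29421) = 64360/29421 ≈ 2.1876)
r - K = 81 - 1*64360/29421 = 81 - 64360/29421 = 2318741/29421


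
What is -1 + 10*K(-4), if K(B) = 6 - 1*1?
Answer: 49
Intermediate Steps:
K(B) = 5 (K(B) = 6 - 1 = 5)
-1 + 10*K(-4) = -1 + 10*5 = -1 + 50 = 49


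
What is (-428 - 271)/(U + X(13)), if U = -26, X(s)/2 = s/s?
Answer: 233/8 ≈ 29.125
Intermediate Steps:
X(s) = 2 (X(s) = 2*(s/s) = 2*1 = 2)
(-428 - 271)/(U + X(13)) = (-428 - 271)/(-26 + 2) = -699/(-24) = -699*(-1/24) = 233/8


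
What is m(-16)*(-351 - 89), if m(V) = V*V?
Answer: -112640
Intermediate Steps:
m(V) = V²
m(-16)*(-351 - 89) = (-16)²*(-351 - 89) = 256*(-440) = -112640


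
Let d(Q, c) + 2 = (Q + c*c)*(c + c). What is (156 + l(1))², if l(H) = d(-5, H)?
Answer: 21316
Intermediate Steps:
d(Q, c) = -2 + 2*c*(Q + c²) (d(Q, c) = -2 + (Q + c*c)*(c + c) = -2 + (Q + c²)*(2*c) = -2 + 2*c*(Q + c²))
l(H) = -2 - 10*H + 2*H³ (l(H) = -2 + 2*H³ + 2*(-5)*H = -2 + 2*H³ - 10*H = -2 - 10*H + 2*H³)
(156 + l(1))² = (156 + (-2 - 10*1 + 2*1³))² = (156 + (-2 - 10 + 2*1))² = (156 + (-2 - 10 + 2))² = (156 - 10)² = 146² = 21316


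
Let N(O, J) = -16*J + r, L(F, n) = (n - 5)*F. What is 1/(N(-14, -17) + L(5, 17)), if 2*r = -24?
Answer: 1/320 ≈ 0.0031250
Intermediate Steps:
r = -12 (r = (1/2)*(-24) = -12)
L(F, n) = F*(-5 + n) (L(F, n) = (-5 + n)*F = F*(-5 + n))
N(O, J) = -12 - 16*J (N(O, J) = -16*J - 12 = -12 - 16*J)
1/(N(-14, -17) + L(5, 17)) = 1/((-12 - 16*(-17)) + 5*(-5 + 17)) = 1/((-12 + 272) + 5*12) = 1/(260 + 60) = 1/320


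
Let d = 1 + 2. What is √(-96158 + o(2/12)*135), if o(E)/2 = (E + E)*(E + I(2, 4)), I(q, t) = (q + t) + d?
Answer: I*√95333 ≈ 308.76*I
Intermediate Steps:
d = 3
I(q, t) = 3 + q + t (I(q, t) = (q + t) + 3 = 3 + q + t)
o(E) = 4*E*(9 + E) (o(E) = 2*((E + E)*(E + (3 + 2 + 4))) = 2*((2*E)*(E + 9)) = 2*((2*E)*(9 + E)) = 2*(2*E*(9 + E)) = 4*E*(9 + E))
√(-96158 + o(2/12)*135) = √(-96158 + (4*(2/12)*(9 + 2/12))*135) = √(-96158 + (4*(2*(1/12))*(9 + 2*(1/12)))*135) = √(-96158 + (4*(⅙)*(9 + ⅙))*135) = √(-96158 + (4*(⅙)*(55/6))*135) = √(-96158 + (55/9)*135) = √(-96158 + 825) = √(-95333) = I*√95333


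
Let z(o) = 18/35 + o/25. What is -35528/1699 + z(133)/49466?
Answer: -307548173721/14707478450 ≈ -20.911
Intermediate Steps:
z(o) = 18/35 + o/25 (z(o) = 18*(1/35) + o*(1/25) = 18/35 + o/25)
-35528/1699 + z(133)/49466 = -35528/1699 + (18/35 + (1/25)*133)/49466 = -35528*1/1699 + (18/35 + 133/25)*(1/49466) = -35528/1699 + (1021/175)*(1/49466) = -35528/1699 + 1021/8656550 = -307548173721/14707478450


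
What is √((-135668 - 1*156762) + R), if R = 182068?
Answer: I*√110362 ≈ 332.21*I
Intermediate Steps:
√((-135668 - 1*156762) + R) = √((-135668 - 1*156762) + 182068) = √((-135668 - 156762) + 182068) = √(-292430 + 182068) = √(-110362) = I*√110362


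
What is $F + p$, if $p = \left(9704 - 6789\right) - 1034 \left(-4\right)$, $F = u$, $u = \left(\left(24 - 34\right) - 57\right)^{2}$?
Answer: $11540$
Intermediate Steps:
$u = 4489$ ($u = \left(-10 - 57\right)^{2} = \left(-67\right)^{2} = 4489$)
$F = 4489$
$p = 7051$ ($p = \left(9704 - 6789\right) - -4136 = 2915 + 4136 = 7051$)
$F + p = 4489 + 7051 = 11540$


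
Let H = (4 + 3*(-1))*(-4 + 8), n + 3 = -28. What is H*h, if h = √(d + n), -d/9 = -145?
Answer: 28*√26 ≈ 142.77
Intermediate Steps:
n = -31 (n = -3 - 28 = -31)
d = 1305 (d = -9*(-145) = 1305)
H = 4 (H = (4 - 3)*4 = 1*4 = 4)
h = 7*√26 (h = √(1305 - 31) = √1274 = 7*√26 ≈ 35.693)
H*h = 4*(7*√26) = 28*√26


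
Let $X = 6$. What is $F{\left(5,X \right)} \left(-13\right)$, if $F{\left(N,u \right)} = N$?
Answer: $-65$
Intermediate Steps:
$F{\left(5,X \right)} \left(-13\right) = 5 \left(-13\right) = -65$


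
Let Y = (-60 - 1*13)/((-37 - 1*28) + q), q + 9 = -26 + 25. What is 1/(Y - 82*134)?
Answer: -75/824027 ≈ -9.1016e-5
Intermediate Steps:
q = -10 (q = -9 + (-26 + 25) = -9 - 1 = -10)
Y = 73/75 (Y = (-60 - 1*13)/((-37 - 1*28) - 10) = (-60 - 13)/((-37 - 28) - 10) = -73/(-65 - 10) = -73/(-75) = -73*(-1/75) = 73/75 ≈ 0.97333)
1/(Y - 82*134) = 1/(73/75 - 82*134) = 1/(73/75 - 10988) = 1/(-824027/75) = -75/824027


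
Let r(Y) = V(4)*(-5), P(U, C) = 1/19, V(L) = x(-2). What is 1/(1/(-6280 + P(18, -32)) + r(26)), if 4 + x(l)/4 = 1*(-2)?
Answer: 119319/14318261 ≈ 0.0083333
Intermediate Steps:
x(l) = -24 (x(l) = -16 + 4*(1*(-2)) = -16 + 4*(-2) = -16 - 8 = -24)
V(L) = -24
P(U, C) = 1/19
r(Y) = 120 (r(Y) = -24*(-5) = 120)
1/(1/(-6280 + P(18, -32)) + r(26)) = 1/(1/(-6280 + 1/19) + 120) = 1/(1/(-119319/19) + 120) = 1/(-19/119319 + 120) = 1/(14318261/119319) = 119319/14318261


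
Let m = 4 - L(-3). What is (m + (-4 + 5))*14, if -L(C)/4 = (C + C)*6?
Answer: -1946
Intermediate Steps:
L(C) = -48*C (L(C) = -4*(C + C)*6 = -4*2*C*6 = -48*C)
m = -140 (m = 4 - (-48)*(-3) = 4 - 1*144 = 4 - 144 = -140)
(m + (-4 + 5))*14 = (-140 + (-4 + 5))*14 = (-140 + 1)*14 = -139*14 = -1946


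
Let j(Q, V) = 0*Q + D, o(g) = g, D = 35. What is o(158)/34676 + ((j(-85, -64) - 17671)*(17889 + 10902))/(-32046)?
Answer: 209607429841/13228894 ≈ 15845.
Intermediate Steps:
j(Q, V) = 35 (j(Q, V) = 0*Q + 35 = 0 + 35 = 35)
o(158)/34676 + ((j(-85, -64) - 17671)*(17889 + 10902))/(-32046) = 158/34676 + ((35 - 17671)*(17889 + 10902))/(-32046) = 158*(1/34676) - 17636*28791*(-1/32046) = 79/17338 - 507758076*(-1/32046) = 79/17338 + 12089478/763 = 209607429841/13228894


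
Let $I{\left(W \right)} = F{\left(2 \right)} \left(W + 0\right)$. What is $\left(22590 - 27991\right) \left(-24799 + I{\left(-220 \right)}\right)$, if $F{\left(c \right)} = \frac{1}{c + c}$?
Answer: $134236454$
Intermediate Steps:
$F{\left(c \right)} = \frac{1}{2 c}$
$I{\left(W \right)} = \frac{W}{4}$ ($I{\left(W \right)} = \frac{1}{2 \cdot 2} \left(W + 0\right) = \frac{1}{2} \cdot \frac{1}{2} W = \frac{W}{4}$)
$\left(22590 - 27991\right) \left(-24799 + I{\left(-220 \right)}\right) = \left(22590 - 27991\right) \left(-24799 + \frac{1}{4} \left(-220\right)\right) = - 5401 \left(-24799 - 55\right) = \left(-5401\right) \left(-24854\right) = 134236454$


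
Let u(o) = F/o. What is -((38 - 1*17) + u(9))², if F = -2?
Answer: -34969/81 ≈ -431.72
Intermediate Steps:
u(o) = -2/o
-((38 - 1*17) + u(9))² = -((38 - 1*17) - 2/9)² = -((38 - 17) - 2*⅑)² = -(21 - 2/9)² = -(187/9)² = -1*34969/81 = -34969/81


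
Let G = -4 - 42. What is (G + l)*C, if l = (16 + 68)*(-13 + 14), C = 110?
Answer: 4180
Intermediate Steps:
G = -46
l = 84 (l = 84*1 = 84)
(G + l)*C = (-46 + 84)*110 = 38*110 = 4180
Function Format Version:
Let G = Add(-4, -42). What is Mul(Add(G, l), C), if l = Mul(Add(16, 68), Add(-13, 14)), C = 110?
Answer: 4180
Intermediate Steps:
G = -46
l = 84 (l = Mul(84, 1) = 84)
Mul(Add(G, l), C) = Mul(Add(-46, 84), 110) = Mul(38, 110) = 4180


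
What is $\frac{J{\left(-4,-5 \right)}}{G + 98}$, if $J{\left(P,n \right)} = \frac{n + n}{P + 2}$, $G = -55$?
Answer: $\frac{5}{43} \approx 0.11628$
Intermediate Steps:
$J{\left(P,n \right)} = \frac{2 n}{2 + P}$
$\frac{J{\left(-4,-5 \right)}}{G + 98} = \frac{2 \left(-5\right) \frac{1}{2 - 4}}{-55 + 98} = \frac{2 \left(-5\right) \frac{1}{-2}}{43} = \frac{2 \left(-5\right) \left(- \frac{1}{2}\right)}{43} = \frac{1}{43} \cdot 5 = \frac{5}{43}$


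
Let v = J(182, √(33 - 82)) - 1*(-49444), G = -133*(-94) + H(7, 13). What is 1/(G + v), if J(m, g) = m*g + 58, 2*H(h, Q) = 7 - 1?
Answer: 62007/3846491125 - 1274*I/3846491125 ≈ 1.612e-5 - 3.3121e-7*I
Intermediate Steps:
H(h, Q) = 3 (H(h, Q) = (7 - 1)/2 = (½)*6 = 3)
J(m, g) = 58 + g*m (J(m, g) = g*m + 58 = 58 + g*m)
G = 12505 (G = -133*(-94) + 3 = 12502 + 3 = 12505)
v = 49502 + 1274*I (v = (58 + √(33 - 82)*182) - 1*(-49444) = (58 + √(-49)*182) + 49444 = (58 + (7*I)*182) + 49444 = (58 + 1274*I) + 49444 = 49502 + 1274*I ≈ 49502.0 + 1274.0*I)
1/(G + v) = 1/(12505 + (49502 + 1274*I)) = 1/(62007 + 1274*I) = (62007 - 1274*I)/3846491125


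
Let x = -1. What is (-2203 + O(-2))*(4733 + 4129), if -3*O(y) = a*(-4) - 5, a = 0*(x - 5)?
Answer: -19508216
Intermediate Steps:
a = 0 (a = 0*(-1 - 5) = 0*(-6) = 0)
O(y) = 5/3 (O(y) = -(0*(-4) - 5)/3 = -(0 - 5)/3 = -⅓*(-5) = 5/3)
(-2203 + O(-2))*(4733 + 4129) = (-2203 + 5/3)*(4733 + 4129) = -6604/3*8862 = -19508216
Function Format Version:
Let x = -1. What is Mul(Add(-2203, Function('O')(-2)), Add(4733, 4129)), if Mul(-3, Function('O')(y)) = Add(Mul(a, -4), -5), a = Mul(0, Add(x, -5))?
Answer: -19508216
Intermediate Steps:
a = 0 (a = Mul(0, Add(-1, -5)) = Mul(0, -6) = 0)
Function('O')(y) = Rational(5, 3) (Function('O')(y) = Mul(Rational(-1, 3), Add(Mul(0, -4), -5)) = Mul(Rational(-1, 3), Add(0, -5)) = Mul(Rational(-1, 3), -5) = Rational(5, 3))
Mul(Add(-2203, Function('O')(-2)), Add(4733, 4129)) = Mul(Add(-2203, Rational(5, 3)), Add(4733, 4129)) = Mul(Rational(-6604, 3), 8862) = -19508216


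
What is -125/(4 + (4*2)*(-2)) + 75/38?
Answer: 2825/228 ≈ 12.390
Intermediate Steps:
-125/(4 + (4*2)*(-2)) + 75/38 = -125/(4 + 8*(-2)) + 75*(1/38) = -125/(4 - 16) + 75/38 = -125/(-12) + 75/38 = -125*(-1/12) + 75/38 = 125/12 + 75/38 = 2825/228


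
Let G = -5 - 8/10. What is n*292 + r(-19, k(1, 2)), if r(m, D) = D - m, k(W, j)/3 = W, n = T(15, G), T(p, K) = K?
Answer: -8358/5 ≈ -1671.6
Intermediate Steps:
G = -29/5 (G = -5 - 8/10 = -5 - 1*⅘ = -5 - ⅘ = -29/5 ≈ -5.8000)
n = -29/5 ≈ -5.8000
k(W, j) = 3*W
n*292 + r(-19, k(1, 2)) = -29/5*292 + (3*1 - 1*(-19)) = -8468/5 + (3 + 19) = -8468/5 + 22 = -8358/5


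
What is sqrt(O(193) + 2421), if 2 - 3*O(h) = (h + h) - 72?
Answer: sqrt(2317) ≈ 48.135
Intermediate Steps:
O(h) = 74/3 - 2*h/3 (O(h) = 2/3 - ((h + h) - 72)/3 = 2/3 - (2*h - 72)/3 = 2/3 - (-72 + 2*h)/3 = 2/3 + (24 - 2*h/3) = 74/3 - 2*h/3)
sqrt(O(193) + 2421) = sqrt((74/3 - 2/3*193) + 2421) = sqrt((74/3 - 386/3) + 2421) = sqrt(-104 + 2421) = sqrt(2317)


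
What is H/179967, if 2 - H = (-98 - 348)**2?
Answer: -198914/179967 ≈ -1.1053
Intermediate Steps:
H = -198914 (H = 2 - (-98 - 348)**2 = 2 - 1*(-446)**2 = 2 - 1*198916 = 2 - 198916 = -198914)
H/179967 = -198914/179967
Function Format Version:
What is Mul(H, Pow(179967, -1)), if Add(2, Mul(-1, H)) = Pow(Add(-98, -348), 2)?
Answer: Rational(-198914, 179967) ≈ -1.1053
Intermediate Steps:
H = -198914 (H = Add(2, Mul(-1, Pow(Add(-98, -348), 2))) = Add(2, Mul(-1, Pow(-446, 2))) = Add(2, Mul(-1, 198916)) = Add(2, -198916) = -198914)
Mul(H, Pow(179967, -1)) = Mul(-198914, Pow(179967, -1)) = Mul(-198914, Rational(1, 179967)) = Rational(-198914, 179967)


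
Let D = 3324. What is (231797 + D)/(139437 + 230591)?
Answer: 235121/370028 ≈ 0.63541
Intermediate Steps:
(231797 + D)/(139437 + 230591) = (231797 + 3324)/(139437 + 230591) = 235121/370028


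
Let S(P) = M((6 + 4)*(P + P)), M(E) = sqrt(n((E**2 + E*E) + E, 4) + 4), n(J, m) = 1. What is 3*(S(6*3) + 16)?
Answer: 48 + 3*sqrt(5) ≈ 54.708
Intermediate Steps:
M(E) = sqrt(5) (M(E) = sqrt(1 + 4) = sqrt(5))
S(P) = sqrt(5)
3*(S(6*3) + 16) = 3*(sqrt(5) + 16) = 3*(16 + sqrt(5)) = 48 + 3*sqrt(5)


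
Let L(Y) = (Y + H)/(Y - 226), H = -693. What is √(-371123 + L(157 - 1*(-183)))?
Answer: 5*I*√192926190/114 ≈ 609.2*I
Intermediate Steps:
L(Y) = (-693 + Y)/(-226 + Y) (L(Y) = (Y - 693)/(Y - 226) = (-693 + Y)/(-226 + Y))
√(-371123 + L(157 - 1*(-183))) = √(-371123 + (-693 + (157 - 1*(-183)))/(-226 + (157 - 1*(-183)))) = √(-371123 + (-693 + (157 + 183))/(-226 + (157 + 183))) = √(-371123 + (-693 + 340)/(-226 + 340)) = √(-371123 - 353/114) = √(-42308375/114) = 5*I*√192926190/114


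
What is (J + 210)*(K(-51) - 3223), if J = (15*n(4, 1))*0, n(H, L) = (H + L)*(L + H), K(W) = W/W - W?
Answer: -665910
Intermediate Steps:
K(W) = 1 - W
n(H, L) = (H + L)² (n(H, L) = (H + L)*(H + L) = (H + L)²)
J = 0 (J = (15*(4 + 1)²)*0 = (15*5²)*0 = (15*25)*0 = 375*0 = 0)
(J + 210)*(K(-51) - 3223) = (0 + 210)*((1 - 1*(-51)) - 3223) = 210*((1 + 51) - 3223) = 210*(52 - 3223) = 210*(-3171) = -665910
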